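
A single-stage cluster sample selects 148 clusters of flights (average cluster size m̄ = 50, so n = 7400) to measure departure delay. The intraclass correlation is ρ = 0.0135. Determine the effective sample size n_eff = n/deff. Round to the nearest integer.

deff = 1 + (50 − 1)·0.0135 = 1 + 0.6615 = 1.6615.
n_eff = 7400 / 1.6615 = 4454.

4454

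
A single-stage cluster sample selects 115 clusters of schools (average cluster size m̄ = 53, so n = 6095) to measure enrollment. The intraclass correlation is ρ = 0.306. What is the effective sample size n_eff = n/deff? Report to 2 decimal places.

deff = 1 + (53 − 1)·0.306 = 1 + 15.912 = 16.912.
n_eff = 6095 / 16.912 = 360.39.

360.39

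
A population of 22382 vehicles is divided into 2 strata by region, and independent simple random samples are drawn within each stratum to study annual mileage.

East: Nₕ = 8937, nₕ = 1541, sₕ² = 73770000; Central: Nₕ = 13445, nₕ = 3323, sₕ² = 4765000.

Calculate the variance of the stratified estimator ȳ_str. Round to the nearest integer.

6706

Var(ȳ_str) = Σₕ Wₕ²(1 − fₕ)sₕ²/nₕ with Wₕ = Nₕ/N, N = 22382.
East: Wₕ = 0.39929408; term = 0.39929408²·(1 − 0.17242923)·73770000/1541 = 6316.3767.
Central: Wₕ = 0.60070592; term = 0.60070592²·(1 − 0.24715508)·4765000/3323 = 389.54884.
Sum = 6705.9255.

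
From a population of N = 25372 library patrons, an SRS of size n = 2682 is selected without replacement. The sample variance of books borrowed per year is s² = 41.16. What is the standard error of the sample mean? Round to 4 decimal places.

Under SRS without replacement, Var(ȳ) = (1 − f)·s²/n with f = n/N = 2682/25372 = 0.10570708.
Var(ȳ) = (1 − 0.10570708)·41.16/2682 = 0.89429292·0.015346756 = 0.013724495.
SE(ȳ) = √(0.013724495) = 0.1172.

0.1172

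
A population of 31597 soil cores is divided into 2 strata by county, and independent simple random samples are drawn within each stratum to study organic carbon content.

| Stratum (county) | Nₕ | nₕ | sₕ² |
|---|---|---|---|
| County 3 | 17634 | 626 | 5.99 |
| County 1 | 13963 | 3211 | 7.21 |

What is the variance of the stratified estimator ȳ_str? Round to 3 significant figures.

Var(ȳ_str) = Σₕ Wₕ²(1 − fₕ)sₕ²/nₕ with Wₕ = Nₕ/N, N = 31597.
County 3: Wₕ = 0.55809096; term = 0.55809096²·(1 − 0.03549960)·5.99/626 = 0.0028745169.
County 1: Wₕ = 0.44190904; term = 0.44190904²·(1 − 0.22996491)·7.21/3211 = 3.376535 × 10^-4.
Sum = 0.0032121704.

0.00321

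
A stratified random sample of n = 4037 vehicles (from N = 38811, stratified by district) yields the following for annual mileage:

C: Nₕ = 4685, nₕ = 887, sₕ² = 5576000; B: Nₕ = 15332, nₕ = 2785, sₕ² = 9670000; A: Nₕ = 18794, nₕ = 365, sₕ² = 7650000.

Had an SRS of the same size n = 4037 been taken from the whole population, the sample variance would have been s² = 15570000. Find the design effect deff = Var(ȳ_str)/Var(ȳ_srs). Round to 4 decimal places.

1.5444

Var(ȳ_str) = Σ Wₕ²(1−fₕ)sₕ²/nₕ with Wₕ = Nₕ/38811:
  C: (4685/38811)²·(1−887/4685)·5576000/887 = 74.259844
  B: (15332/38811)²·(1−2785/15332)·9670000/2785 = 443.43536
  A: (18794/38811)²·(1−365/18794)·7650000/365 = 4819.2549
  → Var(ȳ_str) = 5336.9501.
Var(ȳ_srs) = (1 − 4037/38811)·15570000/4037 = 3455.6494.
deff = 5336.9501 / 3455.6494 = 1.5444.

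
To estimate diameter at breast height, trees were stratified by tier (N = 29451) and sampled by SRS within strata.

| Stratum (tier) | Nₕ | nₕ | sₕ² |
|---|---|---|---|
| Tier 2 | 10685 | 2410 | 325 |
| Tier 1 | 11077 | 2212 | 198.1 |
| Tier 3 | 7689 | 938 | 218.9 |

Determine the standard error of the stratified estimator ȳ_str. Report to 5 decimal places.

Var(ȳ_str) = Σₕ Wₕ²(1 − fₕ)sₕ²/nₕ with Wₕ = Nₕ/N, N = 29451.
Tier 2: Wₕ = 0.36280602; term = 0.36280602²·(1 − 0.22554984)·325/2410 = 0.013747026.
Tier 1: Wₕ = 0.37611626; term = 0.37611626²·(1 − 0.19969306)·198.1/2212 = 0.010139118.
Tier 3: Wₕ = 0.26107772; term = 0.26107772²·(1 − 0.12199246)·218.9/938 = 0.013966282.
Sum = 0.037852426.
SE = √(0.037852426) = 0.19456.

0.19456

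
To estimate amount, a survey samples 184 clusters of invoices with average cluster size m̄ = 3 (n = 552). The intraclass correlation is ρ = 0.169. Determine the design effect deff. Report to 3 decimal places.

1.338

deff = 1 + (3 − 1)·0.169 = 1 + 0.338 = 1.338.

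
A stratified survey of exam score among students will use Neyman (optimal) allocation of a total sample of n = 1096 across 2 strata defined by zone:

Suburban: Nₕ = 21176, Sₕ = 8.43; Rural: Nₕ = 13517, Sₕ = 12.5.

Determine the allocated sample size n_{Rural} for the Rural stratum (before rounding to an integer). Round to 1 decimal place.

Neyman allocation: nₕ = n·NₕSₕ / Σⱼ NⱼSⱼ.
Σ NⱼSⱼ = 21176·8.43 + 13517·12.5 = 347476.18.
n_{Rural} = 1096·13517·12.5 / 347476.18 = 532.9.

532.9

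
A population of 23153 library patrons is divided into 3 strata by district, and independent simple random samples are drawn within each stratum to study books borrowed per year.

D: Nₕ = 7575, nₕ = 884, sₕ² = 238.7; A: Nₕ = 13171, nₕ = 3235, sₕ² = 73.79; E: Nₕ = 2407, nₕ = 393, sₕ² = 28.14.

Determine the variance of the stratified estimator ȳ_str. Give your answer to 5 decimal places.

Var(ȳ_str) = Σₕ Wₕ²(1 − fₕ)sₕ²/nₕ with Wₕ = Nₕ/N, N = 23153.
D: Wₕ = 0.32717142; term = 0.32717142²·(1 − 0.11669967)·238.7/884 = 0.025530497.
A: Wₕ = 0.56886797; term = 0.56886797²·(1 − 0.24561537)·73.79/3235 = 0.0055685101.
E: Wₕ = 0.10396061; term = 0.10396061²·(1 − 0.16327378)·28.14/393 = 6.4751906 × 10^-4.
Sum = 0.031746526.

0.03175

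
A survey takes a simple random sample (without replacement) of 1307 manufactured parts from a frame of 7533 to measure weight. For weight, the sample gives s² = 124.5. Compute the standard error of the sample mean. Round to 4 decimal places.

0.2806

Under SRS without replacement, Var(ȳ) = (1 − f)·s²/n with f = n/N = 1307/7533 = 0.17350325.
Var(ȳ) = (1 − 0.17350325)·124.5/1307 = 0.82649675·0.095256312 = 0.078729032.
SE(ȳ) = √(0.078729032) = 0.2806.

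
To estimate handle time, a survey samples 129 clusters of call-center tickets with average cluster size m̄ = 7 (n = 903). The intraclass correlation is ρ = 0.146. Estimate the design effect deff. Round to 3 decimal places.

deff = 1 + (7 − 1)·0.146 = 1 + 0.876 = 1.876.

1.876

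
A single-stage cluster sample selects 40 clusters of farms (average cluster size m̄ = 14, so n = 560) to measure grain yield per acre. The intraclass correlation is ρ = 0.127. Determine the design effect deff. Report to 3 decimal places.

2.651

deff = 1 + (14 − 1)·0.127 = 1 + 1.651 = 2.651.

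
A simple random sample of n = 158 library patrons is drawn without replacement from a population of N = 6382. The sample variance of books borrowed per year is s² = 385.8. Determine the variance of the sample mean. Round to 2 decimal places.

Under SRS without replacement, Var(ȳ) = (1 − f)·s²/n with f = n/N = 158/6382 = 0.02475713.
Var(ȳ) = (1 − 0.02475713)·385.8/158 = 0.97524287·2.4417722 = 2.3813209.

2.38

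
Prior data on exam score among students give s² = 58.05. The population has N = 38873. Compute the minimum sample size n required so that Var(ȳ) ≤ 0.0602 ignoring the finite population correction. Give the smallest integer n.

Without fpc, n₀ = s²/D = 58.05/0.0602 = 964.2857.
Rounding up, n = 965.

965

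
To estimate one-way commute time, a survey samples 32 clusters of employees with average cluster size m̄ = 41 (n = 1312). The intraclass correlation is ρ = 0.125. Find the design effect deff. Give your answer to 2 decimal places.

deff = 1 + (41 − 1)·0.125 = 1 + 5 = 6.

6.00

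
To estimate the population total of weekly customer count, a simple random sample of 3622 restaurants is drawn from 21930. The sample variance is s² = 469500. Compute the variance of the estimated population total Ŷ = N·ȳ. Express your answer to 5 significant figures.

5.2044 × 10^10

Var(Ŷ) = N²·Var(ȳ) = N²·(1 − n/N)·s²/n.
f = 3622/21930 = 0.16516188; Var(ȳ) = 0.83483812·469500/3622 = 108.21549.
Var(Ŷ) = 21930² · 108.21549 = 5.2043524 × 10^10.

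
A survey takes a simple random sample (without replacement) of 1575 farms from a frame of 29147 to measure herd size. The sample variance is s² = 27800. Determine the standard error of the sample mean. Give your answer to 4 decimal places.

4.0862

Under SRS without replacement, Var(ȳ) = (1 − f)·s²/n with f = n/N = 1575/29147 = 0.05403644.
Var(ȳ) = (1 − 0.05403644)·27800/1575 = 0.94596356·17.650794 = 16.697008.
SE(ȳ) = √(16.697008) = 4.0862.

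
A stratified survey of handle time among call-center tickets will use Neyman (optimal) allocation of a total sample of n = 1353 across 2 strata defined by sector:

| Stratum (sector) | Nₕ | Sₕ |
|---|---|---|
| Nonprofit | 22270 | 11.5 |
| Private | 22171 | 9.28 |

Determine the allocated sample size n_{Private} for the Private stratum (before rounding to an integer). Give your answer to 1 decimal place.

602.7

Neyman allocation: nₕ = n·NₕSₕ / Σⱼ NⱼSⱼ.
Σ NⱼSⱼ = 22270·11.5 + 22171·9.28 = 461851.88.
n_{Private} = 1353·22171·9.28 / 461851.88 = 602.7.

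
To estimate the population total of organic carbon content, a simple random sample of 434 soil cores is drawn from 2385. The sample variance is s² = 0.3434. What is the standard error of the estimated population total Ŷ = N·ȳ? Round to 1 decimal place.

60.7

Var(Ŷ) = N²·Var(ȳ) = N²·(1 − n/N)·s²/n.
f = 434/2385 = 0.18197065; Var(ȳ) = 0.81802935·0.3434/434 = 6.4726101 × 10^-4.
Var(Ŷ) = 2385² · (6.4726101 × 10^-4) = 3681.7663.
SE(Ŷ) = √(3681.7663) = 60.7.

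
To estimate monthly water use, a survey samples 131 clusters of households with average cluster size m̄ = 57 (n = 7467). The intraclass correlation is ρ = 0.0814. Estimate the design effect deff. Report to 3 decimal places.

deff = 1 + (57 − 1)·0.0814 = 1 + 4.5584 = 5.5584.

5.558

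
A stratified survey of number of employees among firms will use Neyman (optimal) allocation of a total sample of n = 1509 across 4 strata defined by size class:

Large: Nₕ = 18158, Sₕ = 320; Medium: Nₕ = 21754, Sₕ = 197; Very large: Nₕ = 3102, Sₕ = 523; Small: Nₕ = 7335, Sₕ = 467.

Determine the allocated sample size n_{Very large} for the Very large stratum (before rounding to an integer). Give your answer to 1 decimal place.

161.7

Neyman allocation: nₕ = n·NₕSₕ / Σⱼ NⱼSⱼ.
Σ NⱼSⱼ = 18158·320 + 21754·197 + 3102·523 + 7335·467 = 1.5143889 × 10^7.
n_{Very large} = 1509·3102·523 / (1.5143889 × 10^7) = 161.7.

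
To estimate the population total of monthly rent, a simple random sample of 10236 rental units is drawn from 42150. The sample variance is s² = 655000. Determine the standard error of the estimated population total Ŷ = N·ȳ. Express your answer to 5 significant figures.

Var(Ŷ) = N²·Var(ȳ) = N²·(1 − n/N)·s²/n.
f = 10236/42150 = 0.24284698; Var(ȳ) = 0.75715302·655000/10236 = 48.450101.
Var(Ŷ) = 42150² · 48.450101 = 8.607754 × 10^10.
SE(Ŷ) = √(8.607754 × 10^10) = 293390.

293390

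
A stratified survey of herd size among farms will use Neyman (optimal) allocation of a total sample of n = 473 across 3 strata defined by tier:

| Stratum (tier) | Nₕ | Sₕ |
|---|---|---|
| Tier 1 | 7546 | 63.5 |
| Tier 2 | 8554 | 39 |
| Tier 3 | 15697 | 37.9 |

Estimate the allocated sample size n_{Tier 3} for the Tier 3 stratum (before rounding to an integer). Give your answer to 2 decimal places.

Neyman allocation: nₕ = n·NₕSₕ / Σⱼ NⱼSⱼ.
Σ NⱼSⱼ = 7546·63.5 + 8554·39 + 15697·37.9 = 1.4076933 × 10^6.
n_{Tier 3} = 473·15697·37.9 / (1.4076933 × 10^6) = 199.90.

199.90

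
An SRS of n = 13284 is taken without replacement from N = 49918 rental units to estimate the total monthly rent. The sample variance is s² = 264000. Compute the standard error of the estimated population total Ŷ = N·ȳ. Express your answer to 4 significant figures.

Var(Ŷ) = N²·Var(ȳ) = N²·(1 − n/N)·s²/n.
f = 13284/49918 = 0.26611643; Var(ȳ) = 0.73388357·264000/13284 = 14.584859.
Var(Ŷ) = 49918² · 14.584859 = 3.634265 × 10^10.
SE(Ŷ) = √(3.634265 × 10^10) = 190600.

190600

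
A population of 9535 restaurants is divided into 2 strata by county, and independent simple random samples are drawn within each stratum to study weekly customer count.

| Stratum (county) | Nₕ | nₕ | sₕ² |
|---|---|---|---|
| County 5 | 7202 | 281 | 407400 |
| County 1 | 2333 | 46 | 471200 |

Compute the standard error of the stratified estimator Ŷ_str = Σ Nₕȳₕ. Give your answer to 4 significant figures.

356300

Var(Ŷ_str) = Σₕ Nₕ²(1 − fₕ)sₕ²/nₕ.
County 5: 7202²·(1 − 281/7202)·407400/281 = 7.2266442 × 10^10.
County 1: 2333²·(1 − 46/2333)·471200/46 = 5.4654806 × 10^10.
Sum = 1.2692125 × 10^11.
SE = √(1.2692125 × 10^11) = 356300.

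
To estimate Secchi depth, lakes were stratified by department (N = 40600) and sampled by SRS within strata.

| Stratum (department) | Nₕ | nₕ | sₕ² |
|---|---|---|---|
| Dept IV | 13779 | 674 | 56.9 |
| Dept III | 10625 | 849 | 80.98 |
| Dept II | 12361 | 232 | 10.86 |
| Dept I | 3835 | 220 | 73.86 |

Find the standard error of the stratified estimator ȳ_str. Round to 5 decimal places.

Var(ȳ_str) = Σₕ Wₕ²(1 − fₕ)sₕ²/nₕ with Wₕ = Nₕ/N, N = 40600.
Dept IV: Wₕ = 0.33938424; term = 0.33938424²·(1 − 0.04891502)·56.9/674 = 0.0092481535.
Dept III: Wₕ = 0.26169951; term = 0.26169951²·(1 − 0.07990588)·80.98/849 = 0.006010466.
Dept II: Wₕ = 0.30445813; term = 0.30445813²·(1 − 0.01876871)·10.86/232 = 0.0042576345.
Dept I: Wₕ = 0.09445813; term = 0.09445813²·(1 − 0.05736636)·73.86/220 = 0.0028236328.
Sum = 0.022339887.
SE = √(0.022339887) = 0.14947.

0.14947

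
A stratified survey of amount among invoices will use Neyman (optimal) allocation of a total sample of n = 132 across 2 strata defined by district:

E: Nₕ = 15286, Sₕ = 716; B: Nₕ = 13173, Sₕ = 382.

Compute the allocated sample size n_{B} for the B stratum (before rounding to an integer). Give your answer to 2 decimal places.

Neyman allocation: nₕ = n·NₕSₕ / Σⱼ NⱼSⱼ.
Σ NⱼSⱼ = 15286·716 + 13173·382 = 1.5976862 × 10^7.
n_{B} = 132·13173·382 / (1.5976862 × 10^7) = 41.57.

41.57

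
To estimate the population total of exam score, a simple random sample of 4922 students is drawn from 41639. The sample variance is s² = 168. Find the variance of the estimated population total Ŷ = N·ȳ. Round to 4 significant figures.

5.218 × 10^7

Var(Ŷ) = N²·Var(ȳ) = N²·(1 − n/N)·s²/n.
f = 4922/41639 = 0.11820649; Var(ȳ) = 0.88179351·168/4922 = 0.030097787.
Var(Ŷ) = 41639² · 0.030097787 = 5.2183733 × 10^7.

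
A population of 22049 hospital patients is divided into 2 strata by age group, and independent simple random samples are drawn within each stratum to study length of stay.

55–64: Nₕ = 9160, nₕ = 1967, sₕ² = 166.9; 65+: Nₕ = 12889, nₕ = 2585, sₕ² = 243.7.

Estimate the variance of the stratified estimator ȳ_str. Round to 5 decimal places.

0.03725

Var(ȳ_str) = Σₕ Wₕ²(1 − fₕ)sₕ²/nₕ with Wₕ = Nₕ/N, N = 22049.
55–64: Wₕ = 0.41543834; term = 0.41543834²·(1 − 0.21473799)·166.9/1967 = 0.01149952.
65+: Wₕ = 0.58456166; term = 0.58456166²·(1 − 0.20055862)·243.7/2585 = 0.025753856.
Sum = 0.037253376.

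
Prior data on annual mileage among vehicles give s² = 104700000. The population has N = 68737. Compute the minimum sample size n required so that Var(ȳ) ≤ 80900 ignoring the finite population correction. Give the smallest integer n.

1295

Without fpc, n₀ = s²/D = 104700000/80900 = 1294.1904.
Rounding up, n = 1295.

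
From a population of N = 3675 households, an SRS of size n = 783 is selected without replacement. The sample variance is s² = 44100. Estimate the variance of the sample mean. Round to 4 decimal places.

44.3218

Under SRS without replacement, Var(ȳ) = (1 − f)·s²/n with f = n/N = 783/3675 = 0.21306122.
Var(ȳ) = (1 − 0.21306122)·44100/783 = 0.78693878·56.321839 = 44.321839.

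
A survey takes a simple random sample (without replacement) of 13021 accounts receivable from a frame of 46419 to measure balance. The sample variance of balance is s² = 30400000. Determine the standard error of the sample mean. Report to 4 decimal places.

Under SRS without replacement, Var(ȳ) = (1 − f)·s²/n with f = n/N = 13021/46419 = 0.28051014.
Var(ȳ) = (1 − 0.28051014)·30400000/13021 = 0.71948986·2334.6901 = 1679.7859.
SE(ȳ) = √(1679.7859) = 40.9852.

40.9852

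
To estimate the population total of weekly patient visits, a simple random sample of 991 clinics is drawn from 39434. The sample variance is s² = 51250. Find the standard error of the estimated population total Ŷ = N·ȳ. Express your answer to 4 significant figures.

Var(Ŷ) = N²·Var(ȳ) = N²·(1 − n/N)·s²/n.
f = 991/39434 = 0.02513060; Var(ȳ) = 0.97486940·51250/991 = 50.415799.
Var(Ŷ) = 39434² · 50.415799 = 7.8398602 × 10^10.
SE(Ŷ) = √(7.8398602 × 10^10) = 280000.

280000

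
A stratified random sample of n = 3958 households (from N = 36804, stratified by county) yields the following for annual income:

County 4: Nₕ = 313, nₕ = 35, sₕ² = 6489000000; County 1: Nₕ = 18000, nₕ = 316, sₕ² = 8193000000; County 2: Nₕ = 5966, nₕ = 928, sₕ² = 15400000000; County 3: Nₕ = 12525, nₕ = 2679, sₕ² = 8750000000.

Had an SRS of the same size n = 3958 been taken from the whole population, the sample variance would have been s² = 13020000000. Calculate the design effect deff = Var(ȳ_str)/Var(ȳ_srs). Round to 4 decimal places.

2.3061

Var(ȳ_str) = Σ Wₕ²(1−fₕ)sₕ²/nₕ with Wₕ = Nₕ/36804:
  County 4: (313/36804)²·(1−35/313)·6489000000/35 = 11909.919
  County 1: (18000/36804)²·(1−316/18000)·8193000000/316 = 6.0928269 × 10^6
  County 2: (5966/36804)²·(1−928/5966)·15400000000/928 = 368234.19
  County 3: (12525/36804)²·(1−2679/12525)·8750000000/2679 = 297360.21
  → Var(ȳ_str) = 6.7703312 × 10^6.
Var(ȳ_srs) = (1 − 3958/36804)·13020000000/3958 = 2.9357743 × 10^6.
deff = (6.7703312 × 10^6) / (2.9357743 × 10^6) = 2.3061.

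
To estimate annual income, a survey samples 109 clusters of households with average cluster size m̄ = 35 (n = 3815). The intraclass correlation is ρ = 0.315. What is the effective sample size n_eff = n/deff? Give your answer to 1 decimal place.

deff = 1 + (35 − 1)·0.315 = 1 + 10.71 = 11.71.
n_eff = 3815 / 11.71 = 325.8.

325.8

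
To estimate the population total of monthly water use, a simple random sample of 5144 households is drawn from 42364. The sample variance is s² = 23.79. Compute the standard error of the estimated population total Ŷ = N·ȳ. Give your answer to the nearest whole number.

Var(Ŷ) = N²·Var(ȳ) = N²·(1 − n/N)·s²/n.
f = 5144/42364 = 0.12142385; Var(ȳ) = 0.87857615·23.79/5144 = 0.0040632439.
Var(Ŷ) = 42364² · 0.0040632439 = 7.2923383 × 10^6.
SE(Ŷ) = √(7.2923383 × 10^6) = 2700.

2700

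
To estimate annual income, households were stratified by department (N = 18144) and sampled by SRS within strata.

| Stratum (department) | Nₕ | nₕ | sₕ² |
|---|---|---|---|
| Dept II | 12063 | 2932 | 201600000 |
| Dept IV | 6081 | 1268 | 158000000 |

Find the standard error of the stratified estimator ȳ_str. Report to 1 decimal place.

Var(ȳ_str) = Σₕ Wₕ²(1 − fₕ)sₕ²/nₕ with Wₕ = Nₕ/N, N = 18144.
Dept II: Wₕ = 0.66484788; term = 0.66484788²·(1 − 0.24305728)·201600000/2932 = 23005.631.
Dept IV: Wₕ = 0.33515212; term = 0.33515212²·(1 − 0.20851834)·158000000/1268 = 11078.032.
Sum = 34083.663.
SE = √(34083.663) = 184.6.

184.6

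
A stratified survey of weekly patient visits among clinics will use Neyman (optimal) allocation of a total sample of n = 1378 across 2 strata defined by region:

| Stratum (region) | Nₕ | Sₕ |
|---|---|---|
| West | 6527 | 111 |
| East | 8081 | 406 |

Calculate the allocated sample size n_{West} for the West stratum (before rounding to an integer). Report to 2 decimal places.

Neyman allocation: nₕ = n·NₕSₕ / Σⱼ NⱼSⱼ.
Σ NⱼSⱼ = 6527·111 + 8081·406 = 4.005383 × 10^6.
n_{West} = 1378·6527·111 / (4.005383 × 10^6) = 249.25.

249.25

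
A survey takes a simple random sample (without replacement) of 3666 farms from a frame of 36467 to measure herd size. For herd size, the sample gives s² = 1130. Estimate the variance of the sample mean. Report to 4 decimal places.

0.2773

Under SRS without replacement, Var(ȳ) = (1 − f)·s²/n with f = n/N = 3666/36467 = 0.10052925.
Var(ȳ) = (1 − 0.10052925)·1130/3666 = 0.89947075·0.30823786 = 0.27725094.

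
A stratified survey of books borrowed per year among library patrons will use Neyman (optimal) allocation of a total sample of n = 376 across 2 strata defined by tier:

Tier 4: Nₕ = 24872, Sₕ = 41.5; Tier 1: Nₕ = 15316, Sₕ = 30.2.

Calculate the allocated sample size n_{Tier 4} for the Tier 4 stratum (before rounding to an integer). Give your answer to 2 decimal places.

Neyman allocation: nₕ = n·NₕSₕ / Σⱼ NⱼSⱼ.
Σ NⱼSⱼ = 24872·41.5 + 15316·30.2 = 1.4947312 × 10^6.
n_{Tier 4} = 376·24872·41.5 / (1.4947312 × 10^6) = 259.65.

259.65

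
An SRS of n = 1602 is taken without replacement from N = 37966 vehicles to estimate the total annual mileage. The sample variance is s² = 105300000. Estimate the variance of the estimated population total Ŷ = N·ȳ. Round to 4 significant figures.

Var(Ŷ) = N²·Var(ȳ) = N²·(1 − n/N)·s²/n.
f = 1602/37966 = 0.04219565; Var(ȳ) = 0.95780435·105300000/1602 = 62956.803.
Var(Ŷ) = 37966² · 62956.803 = 9.0747016 × 10^13.

9.075 × 10^13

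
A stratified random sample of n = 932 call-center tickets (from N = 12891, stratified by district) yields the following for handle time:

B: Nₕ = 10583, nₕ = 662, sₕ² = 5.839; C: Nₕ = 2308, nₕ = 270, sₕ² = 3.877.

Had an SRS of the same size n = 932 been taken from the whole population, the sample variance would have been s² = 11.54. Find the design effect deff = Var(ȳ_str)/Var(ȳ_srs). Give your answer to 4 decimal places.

Var(ȳ_str) = Σ Wₕ²(1−fₕ)sₕ²/nₕ with Wₕ = Nₕ/12891:
  B: (10583/12891)²·(1−662/10583)·5.839/662 = 0.0055727751
  C: (2308/12891)²·(1−270/2308)·3.877/270 = 4.0644221 × 10^-4
  → Var(ȳ_str) = 0.0059792173.
Var(ȳ_srs) = (1 − 932/12891)·11.54/932 = 0.011486776.
deff = 0.0059792173 / 0.011486776 = 0.5205.

0.5205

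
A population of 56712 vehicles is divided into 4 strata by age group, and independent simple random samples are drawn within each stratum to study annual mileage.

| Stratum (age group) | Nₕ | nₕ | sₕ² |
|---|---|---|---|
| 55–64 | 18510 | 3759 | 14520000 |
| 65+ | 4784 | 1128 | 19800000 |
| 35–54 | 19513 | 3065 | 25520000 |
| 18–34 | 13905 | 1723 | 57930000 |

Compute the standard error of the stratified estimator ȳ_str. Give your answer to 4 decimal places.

Var(ȳ_str) = Σₕ Wₕ²(1 − fₕ)sₕ²/nₕ with Wₕ = Nₕ/N, N = 56712.
55–64: Wₕ = 0.32638595; term = 0.32638595²·(1 − 0.20307942)·14520000/3759 = 327.92328.
65+: Wₕ = 0.08435604; term = 0.08435604²·(1 − 0.23578595)·19800000/1128 = 95.456064.
35–54: Wₕ = 0.34407180; term = 0.34407180²·(1 − 0.15707477)·25520000/3065 = 830.87828.
18–34: Wₕ = 0.24518620; term = 0.24518620²·(1 − 0.12391226)·57930000/1723 = 1770.7527.
Sum = 3025.0103.
SE = √(3025.0103) = 55.0001.

55.0001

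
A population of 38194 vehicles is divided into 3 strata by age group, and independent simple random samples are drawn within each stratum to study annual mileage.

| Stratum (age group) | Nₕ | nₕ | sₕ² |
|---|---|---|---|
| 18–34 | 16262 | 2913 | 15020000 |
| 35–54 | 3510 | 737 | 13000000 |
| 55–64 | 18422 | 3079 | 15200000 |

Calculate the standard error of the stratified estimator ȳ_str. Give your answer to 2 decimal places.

42.91

Var(ȳ_str) = Σₕ Wₕ²(1 − fₕ)sₕ²/nₕ with Wₕ = Nₕ/N, N = 38194.
18–34: Wₕ = 0.42577368; term = 0.42577368²·(1 − 0.17912926)·15020000/2913 = 767.29409.
35–54: Wₕ = 0.09189925; term = 0.09189925²·(1 − 0.20997151)·13000000/737 = 117.69081.
55–64: Wₕ = 0.48232707; term = 0.48232707²·(1 − 0.16713712)·15200000/3079 = 956.51255.
Sum = 1841.4975.
SE = √(1841.4975) = 42.91.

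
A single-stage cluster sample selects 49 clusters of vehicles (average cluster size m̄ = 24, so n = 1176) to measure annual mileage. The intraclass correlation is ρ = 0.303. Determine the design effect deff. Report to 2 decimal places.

deff = 1 + (24 − 1)·0.303 = 1 + 6.969 = 7.969.

7.97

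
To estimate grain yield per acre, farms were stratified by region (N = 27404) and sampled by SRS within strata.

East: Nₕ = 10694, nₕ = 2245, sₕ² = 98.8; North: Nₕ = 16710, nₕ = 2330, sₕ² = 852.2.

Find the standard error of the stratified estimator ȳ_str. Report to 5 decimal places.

Var(ȳ_str) = Σₕ Wₕ²(1 − fₕ)sₕ²/nₕ with Wₕ = Nₕ/N, N = 27404.
East: Wₕ = 0.39023500; term = 0.39023500²·(1 − 0.20993080)·98.8/2245 = 0.005294905.
North: Wₕ = 0.60976500; term = 0.60976500²·(1 − 0.13943746)·852.2/2330 = 0.11702887.
Sum = 0.12232378.
SE = √(0.12232378) = 0.34975.

0.34975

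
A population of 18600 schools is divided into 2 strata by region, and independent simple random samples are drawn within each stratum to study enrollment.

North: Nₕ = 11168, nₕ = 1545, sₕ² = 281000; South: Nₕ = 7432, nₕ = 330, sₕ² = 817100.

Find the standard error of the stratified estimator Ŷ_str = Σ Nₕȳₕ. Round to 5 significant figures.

Var(Ŷ_str) = Σₕ Nₕ²(1 − fₕ)sₕ²/nₕ.
North: 11168²·(1 − 1545/11168)·281000/1545 = 1.9546263 × 10^10.
South: 7432²·(1 − 330/7432)·817100/330 = 1.3069159 × 10^11.
Sum = 1.5023785 × 10^11.
SE = √(1.5023785 × 10^11) = 387610.

387610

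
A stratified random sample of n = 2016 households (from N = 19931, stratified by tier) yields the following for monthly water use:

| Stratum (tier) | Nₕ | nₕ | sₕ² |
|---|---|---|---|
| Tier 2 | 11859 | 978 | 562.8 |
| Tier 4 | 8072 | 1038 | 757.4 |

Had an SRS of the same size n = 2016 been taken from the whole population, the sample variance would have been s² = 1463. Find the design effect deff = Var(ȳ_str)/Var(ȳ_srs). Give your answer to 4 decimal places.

Var(ȳ_str) = Σ Wₕ²(1−fₕ)sₕ²/nₕ with Wₕ = Nₕ/19931:
  Tier 2: (11859/19931)²·(1−978/11859)·562.8/978 = 0.18692782
  Tier 4: (8072/19931)²·(1−1038/8072)·757.4/1038 = 0.10429255
  → Var(ȳ_str) = 0.29122037.
Var(ȳ_srs) = (1 − 2016/19931)·1463/2016 = 0.6522912.
deff = 0.29122037 / 0.6522912 = 0.4465.

0.4465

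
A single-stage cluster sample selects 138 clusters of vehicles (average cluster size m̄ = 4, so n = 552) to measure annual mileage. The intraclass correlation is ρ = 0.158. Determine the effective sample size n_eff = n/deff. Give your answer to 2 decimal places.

374.49

deff = 1 + (4 − 1)·0.158 = 1 + 0.474 = 1.474.
n_eff = 552 / 1.474 = 374.49.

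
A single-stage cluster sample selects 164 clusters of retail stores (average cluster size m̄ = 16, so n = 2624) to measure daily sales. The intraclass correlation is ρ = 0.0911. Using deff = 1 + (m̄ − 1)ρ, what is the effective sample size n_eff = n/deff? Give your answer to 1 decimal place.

1108.8

deff = 1 + (16 − 1)·0.0911 = 1 + 1.3665 = 2.3665.
n_eff = 2624 / 2.3665 = 1108.8.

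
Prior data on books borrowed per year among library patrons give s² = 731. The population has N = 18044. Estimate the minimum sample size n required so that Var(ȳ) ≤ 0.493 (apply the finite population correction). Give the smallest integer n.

1371

Without fpc, n₀ = s²/D = 731/0.493 = 1482.7586.
With fpc, (1 − n/N)·s²/n ≤ D requires n ≥ n₀/(1 + n₀/N) = 1482.7586/(1 + 1482.7586/18044) = 1370.1658.
Rounding up, n = 1371.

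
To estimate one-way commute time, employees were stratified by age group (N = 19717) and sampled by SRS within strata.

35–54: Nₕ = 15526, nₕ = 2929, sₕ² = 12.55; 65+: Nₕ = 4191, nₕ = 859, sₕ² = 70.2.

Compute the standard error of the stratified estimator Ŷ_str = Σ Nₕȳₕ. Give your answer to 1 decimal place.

Var(Ŷ_str) = Σₕ Nₕ²(1 − fₕ)sₕ²/nₕ.
35–54: 15526²·(1 − 2929/15526)·12.55/2929 = 838013.6.
65+: 4191²·(1 − 859/4191)·70.2/859 = 1.1412127 × 10^6.
Sum = 1.9792263 × 10^6.
SE = √(1.9792263 × 10^6) = 1406.8.

1406.8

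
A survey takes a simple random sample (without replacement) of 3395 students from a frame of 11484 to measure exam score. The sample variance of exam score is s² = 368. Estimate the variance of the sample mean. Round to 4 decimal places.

0.0764

Under SRS without replacement, Var(ȳ) = (1 − f)·s²/n with f = n/N = 3395/11484 = 0.29562870.
Var(ȳ) = (1 − 0.29562870)·368/3395 = 0.70437130·0.1083947 = 0.076350114.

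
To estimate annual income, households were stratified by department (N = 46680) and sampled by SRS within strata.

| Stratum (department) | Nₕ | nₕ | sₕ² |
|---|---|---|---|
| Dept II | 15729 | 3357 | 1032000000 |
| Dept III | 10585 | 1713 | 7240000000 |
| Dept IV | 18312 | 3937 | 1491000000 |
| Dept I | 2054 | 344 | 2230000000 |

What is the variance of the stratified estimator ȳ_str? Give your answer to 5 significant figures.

Var(ȳ_str) = Σₕ Wₕ²(1 − fₕ)sₕ²/nₕ with Wₕ = Nₕ/N, N = 46680.
Dept II: Wₕ = 0.33695373; term = 0.33695373²·(1 − 0.21342743)·1032000000/3357 = 27454.13.
Dept III: Wₕ = 0.22675664; term = 0.22675664²·(1 − 0.16183278)·7240000000/1713 = 182151.14.
Dept IV: Wₕ = 0.39228792; term = 0.39228792²·(1 − 0.21499563)·1491000000/3937 = 45750.323.
Dept I: Wₕ = 0.04400171; term = 0.04400171²·(1 − 0.16747809)·2230000000/344 = 10449.158.
Sum = 265804.75.

265800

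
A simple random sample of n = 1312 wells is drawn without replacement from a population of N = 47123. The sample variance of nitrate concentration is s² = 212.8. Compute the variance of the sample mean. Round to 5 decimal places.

Under SRS without replacement, Var(ȳ) = (1 − f)·s²/n with f = n/N = 1312/47123 = 0.02784203.
Var(ȳ) = (1 − 0.02784203)·212.8/1312 = 0.97215797·0.16219512 = 0.15767928.

0.15768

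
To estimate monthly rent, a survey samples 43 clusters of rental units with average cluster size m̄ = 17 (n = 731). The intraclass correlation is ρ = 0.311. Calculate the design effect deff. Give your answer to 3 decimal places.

5.976

deff = 1 + (17 − 1)·0.311 = 1 + 4.976 = 5.976.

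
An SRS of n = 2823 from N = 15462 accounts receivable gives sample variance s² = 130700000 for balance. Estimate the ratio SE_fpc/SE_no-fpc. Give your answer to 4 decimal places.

0.9041

f = n/N = 2823/15462 = 0.18257664.
SE_no-fpc = √(s²/n) = 215.17031; SE_fpc = √((1−f)s²/n) = 194.53864.
Ratio = √(1−f) = 0.90411468.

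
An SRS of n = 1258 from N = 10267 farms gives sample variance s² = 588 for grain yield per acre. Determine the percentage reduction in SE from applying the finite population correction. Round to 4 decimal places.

f = n/N = 1258/10267 = 0.12252849.
SE_no-fpc = √(s²/n) = 0.68367286; SE_fpc = √((1−f)s²/n) = 0.64041995.
Ratio = √(1−f) = 0.93673449. Reduction = 100·(1 − 0.93673449) = 6.3266%.

6.3266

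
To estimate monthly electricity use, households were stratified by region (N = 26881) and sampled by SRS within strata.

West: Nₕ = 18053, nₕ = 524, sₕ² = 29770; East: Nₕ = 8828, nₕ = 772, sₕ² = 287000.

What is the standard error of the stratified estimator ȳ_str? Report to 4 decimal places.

7.8403

Var(ȳ_str) = Σₕ Wₕ²(1 − fₕ)sₕ²/nₕ with Wₕ = Nₕ/N, N = 26881.
West: Wₕ = 0.67158960; term = 0.67158960²·(1 − 0.02902565)·29770/524 = 24.880736.
East: Wₕ = 0.32841040; term = 0.32841040²·(1 − 0.08744903)·287000/772 = 36.589421.
Sum = 61.470157.
SE = √(61.470157) = 7.8403.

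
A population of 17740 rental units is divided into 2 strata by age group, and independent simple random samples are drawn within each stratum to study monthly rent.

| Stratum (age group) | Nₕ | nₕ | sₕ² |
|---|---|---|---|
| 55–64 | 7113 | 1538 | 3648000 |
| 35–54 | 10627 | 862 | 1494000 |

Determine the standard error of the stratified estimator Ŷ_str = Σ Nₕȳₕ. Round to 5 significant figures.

523370

Var(Ŷ_str) = Σₕ Nₕ²(1 − fₕ)sₕ²/nₕ.
55–64: 7113²·(1 − 1538/7113)·3648000/1538 = 9.4058094 × 10^10.
35–54: 10627²·(1 − 862/10627)·1494000/862 = 1.7985655 × 10^11.
Sum = 2.7391464 × 10^11.
SE = √(2.7391464 × 10^11) = 523370.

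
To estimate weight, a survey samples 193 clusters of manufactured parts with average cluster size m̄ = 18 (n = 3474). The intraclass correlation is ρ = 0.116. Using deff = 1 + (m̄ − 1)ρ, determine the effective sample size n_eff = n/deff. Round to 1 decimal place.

1168.9

deff = 1 + (18 − 1)·0.116 = 1 + 1.972 = 2.972.
n_eff = 3474 / 2.972 = 1168.9.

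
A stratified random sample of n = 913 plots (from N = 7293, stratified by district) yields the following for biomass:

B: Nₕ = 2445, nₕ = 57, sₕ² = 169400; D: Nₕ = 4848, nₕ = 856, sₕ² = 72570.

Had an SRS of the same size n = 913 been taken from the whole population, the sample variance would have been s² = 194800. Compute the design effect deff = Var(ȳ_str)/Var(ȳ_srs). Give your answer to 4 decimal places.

1.9131

Var(ȳ_str) = Σ Wₕ²(1−fₕ)sₕ²/nₕ with Wₕ = Nₕ/7293:
  B: (2445/7293)²·(1−57/2445)·169400/57 = 326.24158
  D: (4848/7293)²·(1−856/4848)·72570/856 = 30.847791
  → Var(ȳ_str) = 357.08937.
Var(ȳ_srs) = (1 − 913/7293)·194800/913 = 186.652.
deff = 357.08937 / 186.652 = 1.9131.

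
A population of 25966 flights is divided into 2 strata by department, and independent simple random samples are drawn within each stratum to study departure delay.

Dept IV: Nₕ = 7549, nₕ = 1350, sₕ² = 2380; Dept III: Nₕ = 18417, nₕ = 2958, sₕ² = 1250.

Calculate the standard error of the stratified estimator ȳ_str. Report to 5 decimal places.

Var(ȳ_str) = Σₕ Wₕ²(1 − fₕ)sₕ²/nₕ with Wₕ = Nₕ/N, N = 25966.
Dept IV: Wₕ = 0.29072633; term = 0.29072633²·(1 − 0.17883163)·2380/1350 = 0.12236132.
Dept III: Wₕ = 0.70927367; term = 0.70927367²·(1 − 0.16061248)·1250/2958 = 0.17844403.
Sum = 0.30080535.
SE = √(0.30080535) = 0.54846.

0.54846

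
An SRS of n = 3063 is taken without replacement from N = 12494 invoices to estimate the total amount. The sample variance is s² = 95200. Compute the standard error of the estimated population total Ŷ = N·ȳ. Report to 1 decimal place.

Var(Ŷ) = N²·Var(ȳ) = N²·(1 − n/N)·s²/n.
f = 3063/12494 = 0.24515768; Var(ȳ) = 0.75484232·95200/3063 = 23.460982.
Var(Ŷ) = 12494² · 23.460982 = 3.6622601 × 10^9.
SE(Ŷ) = √(3.6622601 × 10^9) = 60516.6.

60516.6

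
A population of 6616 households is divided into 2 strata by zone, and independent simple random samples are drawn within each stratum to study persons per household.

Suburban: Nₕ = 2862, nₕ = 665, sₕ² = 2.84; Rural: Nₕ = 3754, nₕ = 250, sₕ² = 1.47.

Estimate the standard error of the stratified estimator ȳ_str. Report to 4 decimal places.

0.0488

Var(ȳ_str) = Σₕ Wₕ²(1 − fₕ)sₕ²/nₕ with Wₕ = Nₕ/N, N = 6616.
Suburban: Wₕ = 0.43258767; term = 0.43258767²·(1 − 0.23235500)·2.84/665 = 6.1348703 × 10^-4.
Rural: Wₕ = 0.56741233; term = 0.56741233²·(1 − 0.06659563)·1.47/250 = 0.0017670332.
Sum = 0.0023805202.
SE = √(0.0023805202) = 0.0488.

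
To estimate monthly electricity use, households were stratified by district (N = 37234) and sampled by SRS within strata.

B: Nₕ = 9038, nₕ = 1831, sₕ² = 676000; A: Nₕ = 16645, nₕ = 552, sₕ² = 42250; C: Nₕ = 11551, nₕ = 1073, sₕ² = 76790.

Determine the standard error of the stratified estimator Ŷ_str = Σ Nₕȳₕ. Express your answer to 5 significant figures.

230680

Var(Ŷ_str) = Σₕ Nₕ²(1 − fₕ)sₕ²/nₕ.
B: 9038²·(1 − 1831/9038)·676000/1831 = 2.4048346 × 10^10.
A: 16645²·(1 − 552/16645)·42250/552 = 2.0502577 × 10^10.
C: 11551²·(1 − 1073/11551)·76790/1073 = 8.6616957 × 10^9.
Sum = 5.3212619 × 10^10.
SE = √(5.3212619 × 10^10) = 230680.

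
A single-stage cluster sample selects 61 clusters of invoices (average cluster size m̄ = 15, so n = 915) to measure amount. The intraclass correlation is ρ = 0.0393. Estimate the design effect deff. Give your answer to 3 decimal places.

deff = 1 + (15 − 1)·0.0393 = 1 + 0.5502 = 1.5502.

1.550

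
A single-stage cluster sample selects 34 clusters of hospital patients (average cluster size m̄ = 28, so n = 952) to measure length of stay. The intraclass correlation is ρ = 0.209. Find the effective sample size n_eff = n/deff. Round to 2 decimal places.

143.31

deff = 1 + (28 − 1)·0.209 = 1 + 5.643 = 6.643.
n_eff = 952 / 6.643 = 143.31.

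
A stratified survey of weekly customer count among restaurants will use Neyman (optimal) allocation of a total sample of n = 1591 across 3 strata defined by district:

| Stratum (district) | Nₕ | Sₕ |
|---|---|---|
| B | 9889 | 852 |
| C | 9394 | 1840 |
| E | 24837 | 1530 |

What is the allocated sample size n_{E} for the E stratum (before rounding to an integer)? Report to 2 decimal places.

948.96

Neyman allocation: nₕ = n·NₕSₕ / Σⱼ NⱼSⱼ.
Σ NⱼSⱼ = 9889·852 + 9394·1840 + 24837·1530 = 6.3710998 × 10^7.
n_{E} = 1591·24837·1530 / (6.3710998 × 10^7) = 948.96.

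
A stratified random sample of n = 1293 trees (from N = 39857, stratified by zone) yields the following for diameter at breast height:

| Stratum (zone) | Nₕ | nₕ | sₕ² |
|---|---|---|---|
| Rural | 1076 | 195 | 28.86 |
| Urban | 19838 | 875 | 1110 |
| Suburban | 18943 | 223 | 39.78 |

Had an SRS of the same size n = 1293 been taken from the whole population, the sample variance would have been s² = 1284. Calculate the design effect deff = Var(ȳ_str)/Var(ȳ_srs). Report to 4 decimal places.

0.3542

Var(ȳ_str) = Σ Wₕ²(1−fₕ)sₕ²/nₕ with Wₕ = Nₕ/39857:
  Rural: (1076/39857)²·(1−195/1076)·28.86/195 = 8.8316263 × 10^-5
  Urban: (19838/39857)²·(1−875/19838)·1110/875 = 0.30040741
  Suburban: (18943/39857)²·(1−223/18943)·39.78/223 = 0.039820371
  → Var(ȳ_str) = 0.3403161.
Var(ȳ_srs) = (1 − 1293/39857)·1284/1293 = 0.96082427.
deff = 0.3403161 / 0.96082427 = 0.3542.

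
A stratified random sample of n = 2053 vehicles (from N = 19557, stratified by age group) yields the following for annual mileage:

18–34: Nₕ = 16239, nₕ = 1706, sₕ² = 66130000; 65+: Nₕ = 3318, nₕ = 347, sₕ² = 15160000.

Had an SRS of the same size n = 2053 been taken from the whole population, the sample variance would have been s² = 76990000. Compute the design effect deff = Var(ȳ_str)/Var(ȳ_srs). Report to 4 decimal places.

0.7462

Var(ȳ_str) = Σ Wₕ²(1−fₕ)sₕ²/nₕ with Wₕ = Nₕ/19557:
  18–34: (16239/19557)²·(1−1706/16239)·66130000/1706 = 23918.26
  65+: (3318/19557)²·(1−347/3318)·15160000/347 = 1126.0153
  → Var(ȳ_str) = 25044.275.
Var(ȳ_srs) = (1 − 2053/19557)·76990000/2053 = 33564.52.
deff = 25044.275 / 33564.52 = 0.7462.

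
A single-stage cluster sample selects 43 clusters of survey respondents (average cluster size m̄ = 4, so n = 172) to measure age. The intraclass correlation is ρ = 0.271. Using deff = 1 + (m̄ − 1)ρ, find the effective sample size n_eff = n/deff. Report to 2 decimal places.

94.87

deff = 1 + (4 − 1)·0.271 = 1 + 0.813 = 1.813.
n_eff = 172 / 1.813 = 94.87.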